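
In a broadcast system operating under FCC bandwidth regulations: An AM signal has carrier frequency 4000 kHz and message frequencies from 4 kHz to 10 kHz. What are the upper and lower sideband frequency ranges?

Upper sideband (USB) = fc + [fm_low, fm_high] = 4000 + [4, 10] = [4004, 4010] kHz
Lower sideband (LSB) = fc - [fm_high, fm_low] = 4000 - [10, 4] = [3990, 3996] kHz
Total occupied spectrum: 3990 kHz to 4010 kHz (plus carrier at 4000 kHz)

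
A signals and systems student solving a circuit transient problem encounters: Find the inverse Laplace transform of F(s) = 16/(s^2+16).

Standard pair: w/(s^2+w^2) <-> sin(wt)*u(t)
Recognize w^2 = 16, so w = 4; numerator 16 = 4*4.
f(t) = 4*sin(4t)*u(t)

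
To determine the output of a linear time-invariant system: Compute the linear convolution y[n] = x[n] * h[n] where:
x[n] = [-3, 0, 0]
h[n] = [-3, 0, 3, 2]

y[n] = sum_k x[k]*h[n-k]. Output length = len(x) + len(h) - 1 = 3 + 4 - 1 = 6.
y[0] = -3*-3 = 9
y[1] = 0*-3 + -3*0 = 0
y[2] = 0*-3 + 0*0 + -3*3 = -9
y[3] = 0*0 + 0*3 + -3*2 = -6
y[4] = 0*3 + 0*2 = 0
y[5] = 0*2 = 0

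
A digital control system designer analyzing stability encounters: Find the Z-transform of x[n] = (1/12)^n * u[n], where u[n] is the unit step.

The Z-transform of a^n * u[n] is z/(z-a) for |z| > |a|.
Here a = 1/12, so X(z) = z/(z - (1/12)) = 12z/(12z - 1)
ROC: |z| > 1/12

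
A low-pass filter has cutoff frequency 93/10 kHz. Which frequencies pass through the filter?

A low-pass filter passes all frequencies below the cutoff frequency 93/10 kHz and attenuates higher frequencies.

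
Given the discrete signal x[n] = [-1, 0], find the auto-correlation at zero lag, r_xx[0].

The auto-correlation at zero lag r_xx[0] equals the signal energy.
r_xx[0] = sum of x[n]^2 = (-1)^2 + 0^2
= 1 + 0 = 1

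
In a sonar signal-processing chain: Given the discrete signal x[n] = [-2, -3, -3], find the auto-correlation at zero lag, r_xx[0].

The auto-correlation at zero lag r_xx[0] equals the signal energy.
r_xx[0] = sum of x[n]^2 = (-2)^2 + (-3)^2 + (-3)^2
= 4 + 9 + 9 = 22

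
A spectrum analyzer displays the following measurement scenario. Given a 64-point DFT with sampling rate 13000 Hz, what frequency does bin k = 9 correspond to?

The frequency of DFT bin k is: f_k = k * f_s / N
f_9 = 9 * 13000 / 64 = 14625/8 Hz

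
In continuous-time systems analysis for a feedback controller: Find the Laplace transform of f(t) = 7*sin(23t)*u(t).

Standard pair: sin(wt)*u(t) <-> w/(s^2+w^2)
With w = 23: L{7*sin(23t)*u(t)} = 161/(s^2+529)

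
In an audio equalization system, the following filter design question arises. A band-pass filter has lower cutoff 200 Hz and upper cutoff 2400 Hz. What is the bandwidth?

Bandwidth = f_high - f_low
= 2400 Hz - 200 Hz = 2200 Hz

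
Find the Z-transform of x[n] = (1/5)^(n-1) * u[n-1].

Time-shifting property: if X(z) = Z{x[n]}, then Z{x[n-d]} = z^(-d) * X(z)
X(z) = z/(z - 1/5) for x[n] = (1/5)^n * u[n]
Z{x[n-1]} = z^(-1) * z/(z - 1/5) = 1/(z - 1/5)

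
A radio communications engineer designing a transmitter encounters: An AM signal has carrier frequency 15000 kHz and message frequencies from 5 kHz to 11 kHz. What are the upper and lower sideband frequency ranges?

Upper sideband (USB) = fc + [fm_low, fm_high] = 15000 + [5, 11] = [15005, 15011] kHz
Lower sideband (LSB) = fc - [fm_high, fm_low] = 15000 - [11, 5] = [14989, 14995] kHz
Total occupied spectrum: 14989 kHz to 15011 kHz (plus carrier at 15000 kHz)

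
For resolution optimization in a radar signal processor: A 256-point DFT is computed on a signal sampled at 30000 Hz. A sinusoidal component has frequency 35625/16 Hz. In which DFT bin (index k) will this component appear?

DFT frequency resolution = f_s/N = 30000/256 = 1875/16 Hz
Bin index k = f_signal / resolution = 35625/16 / 1875/16 = 19
The signal frequency 35625/16 Hz falls in DFT bin k = 19.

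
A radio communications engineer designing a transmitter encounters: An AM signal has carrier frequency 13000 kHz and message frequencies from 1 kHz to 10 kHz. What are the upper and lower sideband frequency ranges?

Upper sideband (USB) = fc + [fm_low, fm_high] = 13000 + [1, 10] = [13001, 13010] kHz
Lower sideband (LSB) = fc - [fm_high, fm_low] = 13000 - [10, 1] = [12990, 12999] kHz
Total occupied spectrum: 12990 kHz to 13010 kHz (plus carrier at 13000 kHz)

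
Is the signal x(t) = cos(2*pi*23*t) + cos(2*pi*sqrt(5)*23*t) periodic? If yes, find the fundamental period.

f1 = 23 Hz, f2 = 23*sqrt(5) Hz
Ratio f2/f1 = sqrt(5), which is irrational.
Since the frequency ratio is irrational, no common period exists.
The signal is not periodic.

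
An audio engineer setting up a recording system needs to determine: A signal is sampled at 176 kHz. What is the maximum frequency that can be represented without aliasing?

The maximum frequency that can be represented without aliasing
is the Nyquist frequency: f_max = f_s / 2 = 176 kHz / 2 = 88 kHz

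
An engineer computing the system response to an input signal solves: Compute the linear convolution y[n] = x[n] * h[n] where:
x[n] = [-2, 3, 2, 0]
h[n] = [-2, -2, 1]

y[n] = sum_k x[k]*h[n-k]. Output length = len(x) + len(h) - 1 = 4 + 3 - 1 = 6.
y[0] = -2*-2 = 4
y[1] = 3*-2 + -2*-2 = -2
y[2] = 2*-2 + 3*-2 + -2*1 = -12
y[3] = 0*-2 + 2*-2 + 3*1 = -1
y[4] = 0*-2 + 2*1 = 2
y[5] = 0*1 = 0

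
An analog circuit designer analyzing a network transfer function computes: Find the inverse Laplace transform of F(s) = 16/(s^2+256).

Standard pair: w/(s^2+w^2) <-> sin(wt)*u(t)
Recognize w^2 = 256, so w = 16; numerator 16 = 1*16.
f(t) = sin(16t)*u(t)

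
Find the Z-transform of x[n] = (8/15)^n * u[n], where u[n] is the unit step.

The Z-transform of a^n * u[n] is z/(z-a) for |z| > |a|.
Here a = 8/15, so X(z) = z/(z - (8/15)) = 15z/(15z - 8)
ROC: |z| > 8/15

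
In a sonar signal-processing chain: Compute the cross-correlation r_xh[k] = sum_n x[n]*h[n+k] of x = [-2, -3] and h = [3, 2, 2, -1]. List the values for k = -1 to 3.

Both sequences indexed from 0 and zero outside their support.
Lags with overlap: k = -1 to 3.
  r_xh[-1] = x[1]*h[0] = -9
  r_xh[0] = x[0]*h[0] + x[1]*h[1] = -12
  r_xh[1] = x[0]*h[1] + x[1]*h[2] = -10
  r_xh[2] = x[0]*h[2] + x[1]*h[3] = -1
  r_xh[3] = x[0]*h[3] = 2
r_xh = [-9, -12, -10, -1, 2] (for k = -1, ..., 3)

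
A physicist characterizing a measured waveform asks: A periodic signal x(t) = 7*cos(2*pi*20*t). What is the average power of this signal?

Average power of A*cos(wt) is A^2/2.
P = 7^2 / 2 = 49/2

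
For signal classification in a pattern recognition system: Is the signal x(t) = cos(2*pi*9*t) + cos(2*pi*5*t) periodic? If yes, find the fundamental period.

f1 = 9 Hz, f2 = 5 Hz
Period T1 = 1/9, T2 = 1/5
Ratio T1/T2 = 5/9, which is rational.
The signal is periodic with fundamental period T = 1/GCD(9,5) = 1 s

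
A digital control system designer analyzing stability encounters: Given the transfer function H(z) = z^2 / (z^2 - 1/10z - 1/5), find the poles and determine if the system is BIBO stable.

Poles are roots of the denominator: z^2 - 1/10z - 1/5 = 0.
Quadratic formula: z = [-(-1/10) +/- sqrt((-1/10)^2 - 4*(-1/5))] / 2
Discriminant = 1/100 + 4/5 = 81/100; sqrt = 9/10.
z = (1/10 +/- 9/10) / 2 => z = 1/2 or z = -2/5.
|p1| = 1/2, |p2| = 2/5.
For BIBO stability, all poles must lie inside the unit circle (|p| < 1).
System is STABLE since both |p| < 1.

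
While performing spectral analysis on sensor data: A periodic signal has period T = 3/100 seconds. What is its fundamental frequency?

The fundamental frequency is the reciprocal of the period.
f = 1/T = 1/(3/100) = 100/3 Hz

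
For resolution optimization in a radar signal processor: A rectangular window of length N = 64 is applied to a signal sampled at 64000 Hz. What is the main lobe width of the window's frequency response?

For a rectangular window of length N,
the main lobe width in frequency is 2*f_s/N.
= 2*64000/64 = 2000 Hz
This determines the minimum frequency separation for resolving two sinusoids.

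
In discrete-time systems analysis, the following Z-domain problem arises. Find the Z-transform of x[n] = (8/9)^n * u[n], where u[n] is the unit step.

The Z-transform of a^n * u[n] is z/(z-a) for |z| > |a|.
Here a = 8/9, so X(z) = z/(z - (8/9)) = 9z/(9z - 8)
ROC: |z| > 8/9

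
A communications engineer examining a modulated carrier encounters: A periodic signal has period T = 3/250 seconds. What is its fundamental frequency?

The fundamental frequency is the reciprocal of the period.
f = 1/T = 1/(3/250) = 250/3 Hz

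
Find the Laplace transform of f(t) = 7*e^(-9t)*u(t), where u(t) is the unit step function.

Standard Laplace transform pair:
e^(-at)*u(t) <-> 1/(s+a)
With a = 9: L{7*e^(-9t)*u(t)} = 7/(s+9), ROC: Re(s) > -9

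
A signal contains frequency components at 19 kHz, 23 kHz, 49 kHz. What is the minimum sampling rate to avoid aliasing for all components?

The highest frequency component is f_max = 49 kHz.
Nyquist rate = 2 * f_max = 2 * 49 kHz = 98 kHz.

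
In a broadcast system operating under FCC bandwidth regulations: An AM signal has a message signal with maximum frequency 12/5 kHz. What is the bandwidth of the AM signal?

In AM (double-sideband), the bandwidth is twice the message frequency.
BW = 2 * f_m = 2 * 12/5 kHz = 24/5 kHz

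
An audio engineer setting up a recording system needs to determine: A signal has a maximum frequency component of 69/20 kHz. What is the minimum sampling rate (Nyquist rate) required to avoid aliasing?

By the Nyquist-Shannon sampling theorem,
the minimum sampling rate (Nyquist rate) must be at least 2 * f_max.
Nyquist rate = 2 * 69/20 kHz = 69/10 kHz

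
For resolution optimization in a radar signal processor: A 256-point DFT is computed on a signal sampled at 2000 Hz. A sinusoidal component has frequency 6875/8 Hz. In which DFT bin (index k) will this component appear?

DFT frequency resolution = f_s/N = 2000/256 = 125/16 Hz
Bin index k = f_signal / resolution = 6875/8 / 125/16 = 110
The signal frequency 6875/8 Hz falls in DFT bin k = 110.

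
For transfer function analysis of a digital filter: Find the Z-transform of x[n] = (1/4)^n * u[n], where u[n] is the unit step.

The Z-transform of a^n * u[n] is z/(z-a) for |z| > |a|.
Here a = 1/4, so X(z) = z/(z - (1/4)) = 4z/(4z - 1)
ROC: |z| > 1/4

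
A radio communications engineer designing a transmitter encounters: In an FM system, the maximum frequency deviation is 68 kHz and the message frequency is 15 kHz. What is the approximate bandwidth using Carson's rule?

Carson's rule: BW = 2*(delta_f + f_m)
= 2*(68 + 15) kHz = 166 kHz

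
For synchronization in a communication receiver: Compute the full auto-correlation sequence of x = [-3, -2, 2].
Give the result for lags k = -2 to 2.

r_xx[k] = sum_m x[m]*x[m+k], indexed from 0, for k = -2 to 2:
  r_xx[-2] = x[2]*x[0] = -6
  r_xx[-1] = x[1]*x[0] + x[2]*x[1] = 2
  r_xx[0] = x[0]*x[0] + x[1]*x[1] + x[2]*x[2] = 17
  r_xx[1] = x[0]*x[1] + x[1]*x[2] = 2
  r_xx[2] = x[0]*x[2] = -6
r_xx = [-6, 2, 17, 2, -6]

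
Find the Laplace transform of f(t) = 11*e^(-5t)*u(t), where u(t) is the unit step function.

Standard Laplace transform pair:
e^(-at)*u(t) <-> 1/(s+a)
With a = 5: L{11*e^(-5t)*u(t)} = 11/(s+5), ROC: Re(s) > -5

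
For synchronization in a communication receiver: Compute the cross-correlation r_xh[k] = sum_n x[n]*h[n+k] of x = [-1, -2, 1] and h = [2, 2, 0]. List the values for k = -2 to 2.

Both sequences indexed from 0 and zero outside their support.
Lags with overlap: k = -2 to 2.
  r_xh[-2] = x[2]*h[0] = 2
  r_xh[-1] = x[1]*h[0] + x[2]*h[1] = -2
  r_xh[0] = x[0]*h[0] + x[1]*h[1] + x[2]*h[2] = -6
  r_xh[1] = x[0]*h[1] + x[1]*h[2] = -2
  r_xh[2] = x[0]*h[2] = 0
r_xh = [2, -2, -6, -2, 0] (for k = -2, ..., 2)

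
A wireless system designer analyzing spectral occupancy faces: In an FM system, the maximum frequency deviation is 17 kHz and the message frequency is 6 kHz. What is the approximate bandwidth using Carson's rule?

Carson's rule: BW = 2*(delta_f + f_m)
= 2*(17 + 6) kHz = 46 kHz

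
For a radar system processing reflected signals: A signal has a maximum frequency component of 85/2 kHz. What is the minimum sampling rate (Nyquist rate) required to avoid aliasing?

By the Nyquist-Shannon sampling theorem,
the minimum sampling rate (Nyquist rate) must be at least 2 * f_max.
Nyquist rate = 2 * 85/2 kHz = 85 kHz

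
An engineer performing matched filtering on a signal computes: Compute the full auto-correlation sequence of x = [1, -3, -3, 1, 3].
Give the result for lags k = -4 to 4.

r_xx[k] = sum_m x[m]*x[m+k], indexed from 0, for k = -4 to 4:
  r_xx[-4] = x[4]*x[0] = 3
  r_xx[-3] = x[3]*x[0] + x[4]*x[1] = -8
  r_xx[-2] = x[2]*x[0] + x[3]*x[1] + x[4]*x[2] = -15
  r_xx[-1] = x[1]*x[0] + x[2]*x[1] + x[3]*x[2] + x[4]*x[3] = 6
  r_xx[0] = x[0]*x[0] + x[1]*x[1] + x[2]*x[2] + x[3]*x[3] + x[4]*x[4] = 29
  r_xx[1] = x[0]*x[1] + x[1]*x[2] + x[2]*x[3] + x[3]*x[4] = 6
  r_xx[2] = x[0]*x[2] + x[1]*x[3] + x[2]*x[4] = -15
  r_xx[3] = x[0]*x[3] + x[1]*x[4] = -8
  r_xx[4] = x[0]*x[4] = 3
r_xx = [3, -8, -15, 6, 29, 6, -15, -8, 3]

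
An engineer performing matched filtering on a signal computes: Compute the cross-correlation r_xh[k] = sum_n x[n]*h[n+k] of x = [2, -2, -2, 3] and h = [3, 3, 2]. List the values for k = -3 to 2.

Both sequences indexed from 0 and zero outside their support.
Lags with overlap: k = -3 to 2.
  r_xh[-3] = x[3]*h[0] = 9
  r_xh[-2] = x[2]*h[0] + x[3]*h[1] = 3
  r_xh[-1] = x[1]*h[0] + x[2]*h[1] + x[3]*h[2] = -6
  r_xh[0] = x[0]*h[0] + x[1]*h[1] + x[2]*h[2] = -4
  r_xh[1] = x[0]*h[1] + x[1]*h[2] = 2
  r_xh[2] = x[0]*h[2] = 4
r_xh = [9, 3, -6, -4, 2, 4] (for k = -3, ..., 2)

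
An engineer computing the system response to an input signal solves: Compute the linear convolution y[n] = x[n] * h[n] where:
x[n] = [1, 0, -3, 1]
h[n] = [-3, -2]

y[n] = sum_k x[k]*h[n-k]. Output length = len(x) + len(h) - 1 = 4 + 2 - 1 = 5.
y[0] = 1*-3 = -3
y[1] = 0*-3 + 1*-2 = -2
y[2] = -3*-3 + 0*-2 = 9
y[3] = 1*-3 + -3*-2 = 3
y[4] = 1*-2 = -2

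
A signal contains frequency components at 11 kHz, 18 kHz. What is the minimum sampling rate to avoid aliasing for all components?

The highest frequency component is f_max = 18 kHz.
Nyquist rate = 2 * f_max = 2 * 18 kHz = 36 kHz.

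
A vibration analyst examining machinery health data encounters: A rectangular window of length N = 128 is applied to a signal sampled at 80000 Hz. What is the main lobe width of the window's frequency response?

For a rectangular window of length N,
the main lobe width in frequency is 2*f_s/N.
= 2*80000/128 = 1250 Hz
This determines the minimum frequency separation for resolving two sinusoids.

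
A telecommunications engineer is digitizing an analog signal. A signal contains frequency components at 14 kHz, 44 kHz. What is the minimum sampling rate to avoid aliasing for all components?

The highest frequency component is f_max = 44 kHz.
Nyquist rate = 2 * f_max = 2 * 44 kHz = 88 kHz.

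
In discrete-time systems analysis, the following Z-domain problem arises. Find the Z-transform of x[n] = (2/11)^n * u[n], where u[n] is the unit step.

The Z-transform of a^n * u[n] is z/(z-a) for |z| > |a|.
Here a = 2/11, so X(z) = z/(z - (2/11)) = 11z/(11z - 2)
ROC: |z| > 2/11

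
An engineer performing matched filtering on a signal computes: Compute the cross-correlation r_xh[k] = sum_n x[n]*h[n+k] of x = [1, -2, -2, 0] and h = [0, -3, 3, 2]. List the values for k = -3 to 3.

Both sequences indexed from 0 and zero outside their support.
Lags with overlap: k = -3 to 3.
  r_xh[-3] = x[3]*h[0] = 0
  r_xh[-2] = x[2]*h[0] + x[3]*h[1] = 0
  r_xh[-1] = x[1]*h[0] + x[2]*h[1] + x[3]*h[2] = 6
  r_xh[0] = x[0]*h[0] + x[1]*h[1] + x[2]*h[2] + x[3]*h[3] = 0
  r_xh[1] = x[0]*h[1] + x[1]*h[2] + x[2]*h[3] = -13
  r_xh[2] = x[0]*h[2] + x[1]*h[3] = -1
  r_xh[3] = x[0]*h[3] = 2
r_xh = [0, 0, 6, 0, -13, -1, 2] (for k = -3, ..., 3)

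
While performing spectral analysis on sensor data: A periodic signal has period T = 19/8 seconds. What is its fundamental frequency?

The fundamental frequency is the reciprocal of the period.
f = 1/T = 1/(19/8) = 8/19 Hz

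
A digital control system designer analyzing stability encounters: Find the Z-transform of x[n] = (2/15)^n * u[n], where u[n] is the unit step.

The Z-transform of a^n * u[n] is z/(z-a) for |z| > |a|.
Here a = 2/15, so X(z) = z/(z - (2/15)) = 15z/(15z - 2)
ROC: |z| > 2/15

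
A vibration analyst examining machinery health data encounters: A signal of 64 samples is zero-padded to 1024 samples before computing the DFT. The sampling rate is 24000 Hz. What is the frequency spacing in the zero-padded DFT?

Original DFT: N = 64, resolution = f_s/N = 24000/64 = 375 Hz
Zero-padded DFT: N = 1024, resolution = f_s/N = 24000/1024 = 375/16 Hz
Zero-padding interpolates the spectrum (finer frequency grid)
but does NOT improve the true spectral resolution (ability to resolve close frequencies).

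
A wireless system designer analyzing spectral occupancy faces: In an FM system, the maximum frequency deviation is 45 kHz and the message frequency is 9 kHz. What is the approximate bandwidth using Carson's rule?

Carson's rule: BW = 2*(delta_f + f_m)
= 2*(45 + 9) kHz = 108 kHz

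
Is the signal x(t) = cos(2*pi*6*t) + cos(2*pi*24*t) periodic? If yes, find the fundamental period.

f1 = 6 Hz, f2 = 24 Hz
Period T1 = 1/6, T2 = 1/24
Ratio T1/T2 = 24/6, which is rational.
The signal is periodic with fundamental period T = 1/GCD(6,24) = 1/6 s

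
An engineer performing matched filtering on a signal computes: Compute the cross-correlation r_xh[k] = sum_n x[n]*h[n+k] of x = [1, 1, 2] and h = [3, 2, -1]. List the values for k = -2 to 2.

Both sequences indexed from 0 and zero outside their support.
Lags with overlap: k = -2 to 2.
  r_xh[-2] = x[2]*h[0] = 6
  r_xh[-1] = x[1]*h[0] + x[2]*h[1] = 7
  r_xh[0] = x[0]*h[0] + x[1]*h[1] + x[2]*h[2] = 3
  r_xh[1] = x[0]*h[1] + x[1]*h[2] = 1
  r_xh[2] = x[0]*h[2] = -1
r_xh = [6, 7, 3, 1, -1] (for k = -2, ..., 2)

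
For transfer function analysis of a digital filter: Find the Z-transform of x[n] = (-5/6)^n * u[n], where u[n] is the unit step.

The Z-transform of a^n * u[n] is z/(z-a) for |z| > |a|.
Here a = -5/6, so X(z) = z/(z - (-5/6)) = 6z/(6z + 5)
ROC: |z| > 5/6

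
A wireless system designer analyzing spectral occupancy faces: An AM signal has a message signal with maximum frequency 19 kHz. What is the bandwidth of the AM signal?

In AM (double-sideband), the bandwidth is twice the message frequency.
BW = 2 * f_m = 2 * 19 kHz = 38 kHz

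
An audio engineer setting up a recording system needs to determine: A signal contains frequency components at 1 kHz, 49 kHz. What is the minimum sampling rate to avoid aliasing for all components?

The highest frequency component is f_max = 49 kHz.
Nyquist rate = 2 * f_max = 2 * 49 kHz = 98 kHz.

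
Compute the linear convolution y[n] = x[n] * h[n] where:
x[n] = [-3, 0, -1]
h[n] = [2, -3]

y[n] = sum_k x[k]*h[n-k]. Output length = len(x) + len(h) - 1 = 3 + 2 - 1 = 4.
y[0] = -3*2 = -6
y[1] = 0*2 + -3*-3 = 9
y[2] = -1*2 + 0*-3 = -2
y[3] = -1*-3 = 3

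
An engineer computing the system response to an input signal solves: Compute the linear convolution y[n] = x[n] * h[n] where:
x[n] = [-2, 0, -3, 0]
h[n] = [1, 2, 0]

y[n] = sum_k x[k]*h[n-k]. Output length = len(x) + len(h) - 1 = 4 + 3 - 1 = 6.
y[0] = -2*1 = -2
y[1] = 0*1 + -2*2 = -4
y[2] = -3*1 + 0*2 + -2*0 = -3
y[3] = 0*1 + -3*2 + 0*0 = -6
y[4] = 0*2 + -3*0 = 0
y[5] = 0*0 = 0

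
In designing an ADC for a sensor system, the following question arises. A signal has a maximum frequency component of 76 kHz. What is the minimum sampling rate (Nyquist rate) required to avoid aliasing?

By the Nyquist-Shannon sampling theorem,
the minimum sampling rate (Nyquist rate) must be at least 2 * f_max.
Nyquist rate = 2 * 76 kHz = 152 kHz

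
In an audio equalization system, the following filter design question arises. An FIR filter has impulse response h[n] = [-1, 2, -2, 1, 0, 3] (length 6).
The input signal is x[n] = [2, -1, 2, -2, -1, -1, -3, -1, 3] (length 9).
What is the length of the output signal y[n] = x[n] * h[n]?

For linear convolution, the output length is:
len(y) = len(x) + len(h) - 1 = 9 + 6 - 1 = 14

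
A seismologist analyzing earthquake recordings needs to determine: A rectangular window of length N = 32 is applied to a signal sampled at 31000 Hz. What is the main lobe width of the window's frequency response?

For a rectangular window of length N,
the main lobe width in frequency is 2*f_s/N.
= 2*31000/32 = 3875/2 Hz
This determines the minimum frequency separation for resolving two sinusoids.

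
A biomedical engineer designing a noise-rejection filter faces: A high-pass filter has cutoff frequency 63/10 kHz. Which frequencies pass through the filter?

A high-pass filter passes all frequencies above the cutoff frequency 63/10 kHz and attenuates lower frequencies.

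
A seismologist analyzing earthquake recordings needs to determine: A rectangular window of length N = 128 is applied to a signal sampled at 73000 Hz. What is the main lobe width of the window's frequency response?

For a rectangular window of length N,
the main lobe width in frequency is 2*f_s/N.
= 2*73000/128 = 9125/8 Hz
This determines the minimum frequency separation for resolving two sinusoids.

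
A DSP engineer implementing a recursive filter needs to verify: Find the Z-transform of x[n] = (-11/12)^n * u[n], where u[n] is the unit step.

The Z-transform of a^n * u[n] is z/(z-a) for |z| > |a|.
Here a = -11/12, so X(z) = z/(z - (-11/12)) = 12z/(12z + 11)
ROC: |z| > 11/12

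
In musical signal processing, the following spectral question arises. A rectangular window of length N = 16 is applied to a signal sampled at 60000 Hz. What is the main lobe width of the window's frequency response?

For a rectangular window of length N,
the main lobe width in frequency is 2*f_s/N.
= 2*60000/16 = 7500 Hz
This determines the minimum frequency separation for resolving two sinusoids.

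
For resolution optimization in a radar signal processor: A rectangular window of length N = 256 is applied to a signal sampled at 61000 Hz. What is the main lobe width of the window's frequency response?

For a rectangular window of length N,
the main lobe width in frequency is 2*f_s/N.
= 2*61000/256 = 7625/16 Hz
This determines the minimum frequency separation for resolving two sinusoids.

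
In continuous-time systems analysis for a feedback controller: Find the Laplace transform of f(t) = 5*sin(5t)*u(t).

Standard pair: sin(wt)*u(t) <-> w/(s^2+w^2)
With w = 5: L{5*sin(5t)*u(t)} = 25/(s^2+25)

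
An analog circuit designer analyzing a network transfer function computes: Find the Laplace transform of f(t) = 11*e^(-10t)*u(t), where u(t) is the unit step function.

Standard Laplace transform pair:
e^(-at)*u(t) <-> 1/(s+a)
With a = 10: L{11*e^(-10t)*u(t)} = 11/(s+10), ROC: Re(s) > -10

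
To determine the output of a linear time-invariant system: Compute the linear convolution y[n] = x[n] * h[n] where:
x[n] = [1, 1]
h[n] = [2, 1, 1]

y[n] = sum_k x[k]*h[n-k]. Output length = len(x) + len(h) - 1 = 2 + 3 - 1 = 4.
y[0] = 1*2 = 2
y[1] = 1*2 + 1*1 = 3
y[2] = 1*1 + 1*1 = 2
y[3] = 1*1 = 1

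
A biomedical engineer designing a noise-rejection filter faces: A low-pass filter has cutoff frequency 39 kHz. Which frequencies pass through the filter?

A low-pass filter passes all frequencies below the cutoff frequency 39 kHz and attenuates higher frequencies.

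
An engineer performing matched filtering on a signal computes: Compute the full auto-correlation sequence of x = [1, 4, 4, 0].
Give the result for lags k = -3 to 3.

r_xx[k] = sum_m x[m]*x[m+k], indexed from 0, for k = -3 to 3:
  r_xx[-3] = x[3]*x[0] = 0
  r_xx[-2] = x[2]*x[0] + x[3]*x[1] = 4
  r_xx[-1] = x[1]*x[0] + x[2]*x[1] + x[3]*x[2] = 20
  r_xx[0] = x[0]*x[0] + x[1]*x[1] + x[2]*x[2] + x[3]*x[3] = 33
  r_xx[1] = x[0]*x[1] + x[1]*x[2] + x[2]*x[3] = 20
  r_xx[2] = x[0]*x[2] + x[1]*x[3] = 4
  r_xx[3] = x[0]*x[3] = 0
r_xx = [0, 4, 20, 33, 20, 4, 0]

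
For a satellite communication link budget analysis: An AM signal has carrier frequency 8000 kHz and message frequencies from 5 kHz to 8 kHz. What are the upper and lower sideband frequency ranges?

Upper sideband (USB) = fc + [fm_low, fm_high] = 8000 + [5, 8] = [8005, 8008] kHz
Lower sideband (LSB) = fc - [fm_high, fm_low] = 8000 - [8, 5] = [7992, 7995] kHz
Total occupied spectrum: 7992 kHz to 8008 kHz (plus carrier at 8000 kHz)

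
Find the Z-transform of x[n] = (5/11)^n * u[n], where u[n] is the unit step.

The Z-transform of a^n * u[n] is z/(z-a) for |z| > |a|.
Here a = 5/11, so X(z) = z/(z - (5/11)) = 11z/(11z - 5)
ROC: |z| > 5/11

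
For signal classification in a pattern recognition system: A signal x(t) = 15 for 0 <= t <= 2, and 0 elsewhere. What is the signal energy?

Energy = integral of |x(t)|^2 dt over the signal duration
= 15^2 * 2 = 225 * 2 = 450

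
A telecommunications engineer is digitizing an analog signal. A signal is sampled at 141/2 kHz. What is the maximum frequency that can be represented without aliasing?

The maximum frequency that can be represented without aliasing
is the Nyquist frequency: f_max = f_s / 2 = 141/2 kHz / 2 = 141/4 kHz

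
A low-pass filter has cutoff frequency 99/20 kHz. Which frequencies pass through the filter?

A low-pass filter passes all frequencies below the cutoff frequency 99/20 kHz and attenuates higher frequencies.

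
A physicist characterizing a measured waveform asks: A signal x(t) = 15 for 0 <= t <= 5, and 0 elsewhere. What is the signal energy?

Energy = integral of |x(t)|^2 dt over the signal duration
= 15^2 * 5 = 225 * 5 = 1125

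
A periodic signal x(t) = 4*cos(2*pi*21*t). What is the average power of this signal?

Average power of A*cos(wt) is A^2/2.
P = 4^2 / 2 = 16/2 = 8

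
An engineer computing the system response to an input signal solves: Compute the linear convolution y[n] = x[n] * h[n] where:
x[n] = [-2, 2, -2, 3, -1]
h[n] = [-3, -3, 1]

y[n] = sum_k x[k]*h[n-k]. Output length = len(x) + len(h) - 1 = 5 + 3 - 1 = 7.
y[0] = -2*-3 = 6
y[1] = 2*-3 + -2*-3 = 0
y[2] = -2*-3 + 2*-3 + -2*1 = -2
y[3] = 3*-3 + -2*-3 + 2*1 = -1
y[4] = -1*-3 + 3*-3 + -2*1 = -8
y[5] = -1*-3 + 3*1 = 6
y[6] = -1*1 = -1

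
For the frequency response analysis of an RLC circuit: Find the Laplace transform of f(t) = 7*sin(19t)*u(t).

Standard pair: sin(wt)*u(t) <-> w/(s^2+w^2)
With w = 19: L{7*sin(19t)*u(t)} = 133/(s^2+361)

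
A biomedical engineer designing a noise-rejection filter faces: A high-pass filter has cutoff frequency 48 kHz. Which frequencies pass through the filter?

A high-pass filter passes all frequencies above the cutoff frequency 48 kHz and attenuates lower frequencies.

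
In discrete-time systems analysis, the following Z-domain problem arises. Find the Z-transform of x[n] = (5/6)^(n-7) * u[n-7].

Time-shifting property: if X(z) = Z{x[n]}, then Z{x[n-d]} = z^(-d) * X(z)
X(z) = z/(z - 5/6) for x[n] = (5/6)^n * u[n]
Z{x[n-7]} = z^(-7) * z/(z - 5/6) = z^(-6)/(z - 5/6)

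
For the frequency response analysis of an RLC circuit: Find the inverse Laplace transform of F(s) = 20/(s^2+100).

Standard pair: w/(s^2+w^2) <-> sin(wt)*u(t)
Recognize w^2 = 100, so w = 10; numerator 20 = 2*10.
f(t) = 2*sin(10t)*u(t)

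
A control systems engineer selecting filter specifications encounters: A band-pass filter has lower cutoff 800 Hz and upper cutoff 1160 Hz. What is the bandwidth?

Bandwidth = f_high - f_low
= 1160 Hz - 800 Hz = 360 Hz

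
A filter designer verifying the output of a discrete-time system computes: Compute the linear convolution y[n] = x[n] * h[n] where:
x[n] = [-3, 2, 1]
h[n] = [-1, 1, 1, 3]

y[n] = sum_k x[k]*h[n-k]. Output length = len(x) + len(h) - 1 = 3 + 4 - 1 = 6.
y[0] = -3*-1 = 3
y[1] = 2*-1 + -3*1 = -5
y[2] = 1*-1 + 2*1 + -3*1 = -2
y[3] = 1*1 + 2*1 + -3*3 = -6
y[4] = 1*1 + 2*3 = 7
y[5] = 1*3 = 3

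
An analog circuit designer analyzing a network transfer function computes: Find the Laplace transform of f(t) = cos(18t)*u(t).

Standard pair: cos(wt)*u(t) <-> s/(s^2+w^2)
With w = 18: L{cos(18t)*u(t)} = s/(s^2+324)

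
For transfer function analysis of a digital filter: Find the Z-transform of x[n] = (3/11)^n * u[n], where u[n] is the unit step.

The Z-transform of a^n * u[n] is z/(z-a) for |z| > |a|.
Here a = 3/11, so X(z) = z/(z - (3/11)) = 11z/(11z - 3)
ROC: |z| > 3/11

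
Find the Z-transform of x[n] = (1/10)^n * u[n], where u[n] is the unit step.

The Z-transform of a^n * u[n] is z/(z-a) for |z| > |a|.
Here a = 1/10, so X(z) = z/(z - (1/10)) = 10z/(10z - 1)
ROC: |z| > 1/10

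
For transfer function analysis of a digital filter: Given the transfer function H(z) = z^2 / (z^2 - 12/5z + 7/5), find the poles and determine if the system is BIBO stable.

Poles are roots of the denominator: z^2 - 12/5z + 7/5 = 0.
Quadratic formula: z = [-(-12/5) +/- sqrt((-12/5)^2 - 4*(7/5))] / 2
Discriminant = 144/25 - 28/5 = 4/25; sqrt = 2/5.
z = (12/5 +/- 2/5) / 2 => z = 7/5 or z = 1.
|p1| = 7/5, |p2| = 1.
For BIBO stability, all poles must lie inside the unit circle (|p| < 1).
System is UNSTABLE since at least one |p| >= 1.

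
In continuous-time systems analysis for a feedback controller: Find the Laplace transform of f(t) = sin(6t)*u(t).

Standard pair: sin(wt)*u(t) <-> w/(s^2+w^2)
With w = 6: L{sin(6t)*u(t)} = 6/(s^2+36)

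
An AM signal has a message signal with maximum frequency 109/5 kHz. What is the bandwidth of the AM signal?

In AM (double-sideband), the bandwidth is twice the message frequency.
BW = 2 * f_m = 2 * 109/5 kHz = 218/5 kHz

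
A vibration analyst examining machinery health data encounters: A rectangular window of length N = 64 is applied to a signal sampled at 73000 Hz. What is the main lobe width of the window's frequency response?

For a rectangular window of length N,
the main lobe width in frequency is 2*f_s/N.
= 2*73000/64 = 9125/4 Hz
This determines the minimum frequency separation for resolving two sinusoids.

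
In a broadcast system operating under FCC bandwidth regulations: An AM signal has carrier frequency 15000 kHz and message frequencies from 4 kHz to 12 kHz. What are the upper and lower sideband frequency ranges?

Upper sideband (USB) = fc + [fm_low, fm_high] = 15000 + [4, 12] = [15004, 15012] kHz
Lower sideband (LSB) = fc - [fm_high, fm_low] = 15000 - [12, 4] = [14988, 14996] kHz
Total occupied spectrum: 14988 kHz to 15012 kHz (plus carrier at 15000 kHz)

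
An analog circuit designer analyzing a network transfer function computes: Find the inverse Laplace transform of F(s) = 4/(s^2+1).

Standard pair: w/(s^2+w^2) <-> sin(wt)*u(t)
Recognize w^2 = 1, so w = 1; numerator 4 = 4*1.
f(t) = 4*sin(t)*u(t)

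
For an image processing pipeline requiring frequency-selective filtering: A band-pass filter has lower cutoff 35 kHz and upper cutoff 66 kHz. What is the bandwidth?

Bandwidth = f_high - f_low
= 66 kHz - 35 kHz = 31 kHz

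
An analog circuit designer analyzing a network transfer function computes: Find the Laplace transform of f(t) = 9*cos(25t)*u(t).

Standard pair: cos(wt)*u(t) <-> s/(s^2+w^2)
With w = 25: L{9*cos(25t)*u(t)} = 9s/(s^2+625)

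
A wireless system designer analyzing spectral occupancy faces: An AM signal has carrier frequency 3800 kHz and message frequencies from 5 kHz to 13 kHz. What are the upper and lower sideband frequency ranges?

Upper sideband (USB) = fc + [fm_low, fm_high] = 3800 + [5, 13] = [3805, 3813] kHz
Lower sideband (LSB) = fc - [fm_high, fm_low] = 3800 - [13, 5] = [3787, 3795] kHz
Total occupied spectrum: 3787 kHz to 3813 kHz (plus carrier at 3800 kHz)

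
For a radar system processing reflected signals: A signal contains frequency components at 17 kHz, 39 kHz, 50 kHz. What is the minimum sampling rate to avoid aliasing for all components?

The highest frequency component is f_max = 50 kHz.
Nyquist rate = 2 * f_max = 2 * 50 kHz = 100 kHz.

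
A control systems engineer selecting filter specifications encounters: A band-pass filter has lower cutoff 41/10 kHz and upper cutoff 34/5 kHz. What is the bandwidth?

Bandwidth = f_high - f_low
= 34/5 kHz - 41/10 kHz = 27/10 kHz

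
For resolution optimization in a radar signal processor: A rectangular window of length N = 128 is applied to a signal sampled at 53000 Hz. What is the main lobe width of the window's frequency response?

For a rectangular window of length N,
the main lobe width in frequency is 2*f_s/N.
= 2*53000/128 = 6625/8 Hz
This determines the minimum frequency separation for resolving two sinusoids.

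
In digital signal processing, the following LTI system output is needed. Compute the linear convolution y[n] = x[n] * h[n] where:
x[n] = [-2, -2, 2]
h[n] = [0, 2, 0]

y[n] = sum_k x[k]*h[n-k]. Output length = len(x) + len(h) - 1 = 3 + 3 - 1 = 5.
y[0] = -2*0 = 0
y[1] = -2*0 + -2*2 = -4
y[2] = 2*0 + -2*2 + -2*0 = -4
y[3] = 2*2 + -2*0 = 4
y[4] = 2*0 = 0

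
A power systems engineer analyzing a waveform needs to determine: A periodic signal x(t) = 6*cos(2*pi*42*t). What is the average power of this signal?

Average power of A*cos(wt) is A^2/2.
P = 6^2 / 2 = 36/2 = 18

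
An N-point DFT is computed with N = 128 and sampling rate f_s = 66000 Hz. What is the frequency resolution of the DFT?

DFT frequency resolution = f_s / N
= 66000 / 128 = 4125/8 Hz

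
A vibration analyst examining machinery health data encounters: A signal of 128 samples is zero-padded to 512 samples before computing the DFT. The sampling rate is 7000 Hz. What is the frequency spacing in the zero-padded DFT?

Original DFT: N = 128, resolution = f_s/N = 7000/128 = 875/16 Hz
Zero-padded DFT: N = 512, resolution = f_s/N = 7000/512 = 875/64 Hz
Zero-padding interpolates the spectrum (finer frequency grid)
but does NOT improve the true spectral resolution (ability to resolve close frequencies).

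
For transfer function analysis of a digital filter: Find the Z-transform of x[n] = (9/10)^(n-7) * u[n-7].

Time-shifting property: if X(z) = Z{x[n]}, then Z{x[n-d]} = z^(-d) * X(z)
X(z) = z/(z - 9/10) for x[n] = (9/10)^n * u[n]
Z{x[n-7]} = z^(-7) * z/(z - 9/10) = z^(-6)/(z - 9/10)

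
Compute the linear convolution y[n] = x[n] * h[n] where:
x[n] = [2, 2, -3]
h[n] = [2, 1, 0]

y[n] = sum_k x[k]*h[n-k]. Output length = len(x) + len(h) - 1 = 3 + 3 - 1 = 5.
y[0] = 2*2 = 4
y[1] = 2*2 + 2*1 = 6
y[2] = -3*2 + 2*1 + 2*0 = -4
y[3] = -3*1 + 2*0 = -3
y[4] = -3*0 = 0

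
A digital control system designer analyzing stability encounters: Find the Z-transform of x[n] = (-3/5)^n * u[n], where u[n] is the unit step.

The Z-transform of a^n * u[n] is z/(z-a) for |z| > |a|.
Here a = -3/5, so X(z) = z/(z - (-3/5)) = 5z/(5z + 3)
ROC: |z| > 3/5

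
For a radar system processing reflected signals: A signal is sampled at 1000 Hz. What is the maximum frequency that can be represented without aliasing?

The maximum frequency that can be represented without aliasing
is the Nyquist frequency: f_max = f_s / 2 = 1000 Hz / 2 = 500 Hz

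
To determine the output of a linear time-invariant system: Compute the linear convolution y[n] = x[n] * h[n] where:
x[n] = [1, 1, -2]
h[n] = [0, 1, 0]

y[n] = sum_k x[k]*h[n-k]. Output length = len(x) + len(h) - 1 = 3 + 3 - 1 = 5.
y[0] = 1*0 = 0
y[1] = 1*0 + 1*1 = 1
y[2] = -2*0 + 1*1 + 1*0 = 1
y[3] = -2*1 + 1*0 = -2
y[4] = -2*0 = 0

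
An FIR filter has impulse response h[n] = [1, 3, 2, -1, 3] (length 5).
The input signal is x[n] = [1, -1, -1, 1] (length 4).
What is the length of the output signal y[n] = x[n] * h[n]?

For linear convolution, the output length is:
len(y) = len(x) + len(h) - 1 = 4 + 5 - 1 = 8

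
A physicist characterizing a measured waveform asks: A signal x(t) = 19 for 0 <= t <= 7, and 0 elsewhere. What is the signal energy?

Energy = integral of |x(t)|^2 dt over the signal duration
= 19^2 * 7 = 361 * 7 = 2527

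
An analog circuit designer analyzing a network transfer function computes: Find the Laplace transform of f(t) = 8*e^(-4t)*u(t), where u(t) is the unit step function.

Standard Laplace transform pair:
e^(-at)*u(t) <-> 1/(s+a)
With a = 4: L{8*e^(-4t)*u(t)} = 8/(s+4), ROC: Re(s) > -4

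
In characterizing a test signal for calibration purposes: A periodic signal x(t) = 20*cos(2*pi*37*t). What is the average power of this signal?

Average power of A*cos(wt) is A^2/2.
P = 20^2 / 2 = 400/2 = 200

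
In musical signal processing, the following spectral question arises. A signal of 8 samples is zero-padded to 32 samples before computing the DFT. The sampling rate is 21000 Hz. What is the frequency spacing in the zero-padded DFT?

Original DFT: N = 8, resolution = f_s/N = 21000/8 = 2625 Hz
Zero-padded DFT: N = 32, resolution = f_s/N = 21000/32 = 2625/4 Hz
Zero-padding interpolates the spectrum (finer frequency grid)
but does NOT improve the true spectral resolution (ability to resolve close frequencies).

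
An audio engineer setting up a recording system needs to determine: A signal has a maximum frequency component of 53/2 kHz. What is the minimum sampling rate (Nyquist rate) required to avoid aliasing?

By the Nyquist-Shannon sampling theorem,
the minimum sampling rate (Nyquist rate) must be at least 2 * f_max.
Nyquist rate = 2 * 53/2 kHz = 53 kHz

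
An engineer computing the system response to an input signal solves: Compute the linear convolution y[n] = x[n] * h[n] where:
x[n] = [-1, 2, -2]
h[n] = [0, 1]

y[n] = sum_k x[k]*h[n-k]. Output length = len(x) + len(h) - 1 = 3 + 2 - 1 = 4.
y[0] = -1*0 = 0
y[1] = 2*0 + -1*1 = -1
y[2] = -2*0 + 2*1 = 2
y[3] = -2*1 = -2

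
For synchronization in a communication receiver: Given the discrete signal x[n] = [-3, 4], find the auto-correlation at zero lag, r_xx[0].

The auto-correlation at zero lag r_xx[0] equals the signal energy.
r_xx[0] = sum of x[n]^2 = (-3)^2 + 4^2
= 9 + 16 = 25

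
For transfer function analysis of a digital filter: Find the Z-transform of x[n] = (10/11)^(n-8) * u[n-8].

Time-shifting property: if X(z) = Z{x[n]}, then Z{x[n-d]} = z^(-d) * X(z)
X(z) = z/(z - 10/11) for x[n] = (10/11)^n * u[n]
Z{x[n-8]} = z^(-8) * z/(z - 10/11) = z^(-7)/(z - 10/11)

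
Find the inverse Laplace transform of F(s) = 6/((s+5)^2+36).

Standard pair: w/((s+a)^2+w^2) <-> e^(-at)*sin(wt)*u(t)
With a=5, w=6: f(t) = e^(-5t)*sin(6t)*u(t)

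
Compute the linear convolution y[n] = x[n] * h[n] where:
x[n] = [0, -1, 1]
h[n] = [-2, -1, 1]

y[n] = sum_k x[k]*h[n-k]. Output length = len(x) + len(h) - 1 = 3 + 3 - 1 = 5.
y[0] = 0*-2 = 0
y[1] = -1*-2 + 0*-1 = 2
y[2] = 1*-2 + -1*-1 + 0*1 = -1
y[3] = 1*-1 + -1*1 = -2
y[4] = 1*1 = 1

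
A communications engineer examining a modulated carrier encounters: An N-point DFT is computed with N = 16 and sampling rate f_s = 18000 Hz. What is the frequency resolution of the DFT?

DFT frequency resolution = f_s / N
= 18000 / 16 = 1125 Hz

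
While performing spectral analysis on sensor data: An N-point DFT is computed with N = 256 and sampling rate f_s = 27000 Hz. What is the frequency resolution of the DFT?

DFT frequency resolution = f_s / N
= 27000 / 256 = 3375/32 Hz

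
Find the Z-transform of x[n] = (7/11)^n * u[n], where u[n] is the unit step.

The Z-transform of a^n * u[n] is z/(z-a) for |z| > |a|.
Here a = 7/11, so X(z) = z/(z - (7/11)) = 11z/(11z - 7)
ROC: |z| > 7/11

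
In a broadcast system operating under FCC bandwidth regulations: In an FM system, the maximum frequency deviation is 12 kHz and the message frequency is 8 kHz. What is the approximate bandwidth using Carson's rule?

Carson's rule: BW = 2*(delta_f + f_m)
= 2*(12 + 8) kHz = 40 kHz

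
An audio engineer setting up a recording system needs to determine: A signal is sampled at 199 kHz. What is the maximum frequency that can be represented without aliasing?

The maximum frequency that can be represented without aliasing
is the Nyquist frequency: f_max = f_s / 2 = 199 kHz / 2 = 199/2 kHz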